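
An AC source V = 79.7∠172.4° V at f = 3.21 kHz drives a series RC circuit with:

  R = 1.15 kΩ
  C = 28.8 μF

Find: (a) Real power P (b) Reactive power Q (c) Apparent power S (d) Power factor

Step 1 — Angular frequency: ω = 2π·f = 2π·3210 = 2.017e+04 rad/s.
Step 2 — Component impedances:
  R: Z = R = 1150 Ω
  C: Z = 1/(jωC) = -j/(ω·C) = 0 - j1.722 Ω
Step 3 — Series combination: Z_total = R + C = 1150 - j1.722 Ω = 1150∠-0.1° Ω.
Step 4 — Source phasor: V = 79.7∠172.4° V = -79 + j10.54 V.
Step 5 — Current: I = V / Z = -0.06871 + j0.009063 A = 0.0693∠172.5° A.
Step 6 — Complex power: S = V·I* = 5.524 - j0.008269 VA.
Step 7 — Real power: P = Re(S) = 5.524 W.
Step 8 — Reactive power: Q = Im(S) = -0.008269 VAR.
Step 9 — Apparent power: |S| = 5.524 VA.
Step 10 — Power factor: PF = P/|S| = 1 (leading).

(a) P = 5.524 W  (b) Q = -0.008269 VAR  (c) S = 5.524 VA  (d) PF = 1 (leading)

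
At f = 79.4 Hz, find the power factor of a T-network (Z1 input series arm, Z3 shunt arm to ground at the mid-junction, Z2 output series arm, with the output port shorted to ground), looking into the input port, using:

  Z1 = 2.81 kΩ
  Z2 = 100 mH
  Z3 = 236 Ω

Step 1 — Angular frequency: ω = 2π·f = 2π·79.4 = 498.9 rad/s.
Step 2 — Component impedances:
  Z1: Z = R = 2810 Ω
  Z2: Z = jωL = j·498.9·0.1 = 0 + j49.89 Ω
  Z3: Z = R = 236 Ω
Step 3 — With the output port shorted to ground, the output series arm Z2 runs from the junction to ground; the shunt arm Z3 also runs from the junction to ground. They appear in parallel: Z3 || Z2 = 10.09 + j47.75 Ω.
Step 4 — Series with input arm Z1: Z_in = Z1 + (Z3 || Z2) = 2820 + j47.75 Ω = 2820∠1.0° Ω.
Step 5 — Power factor: PF = cos(φ) = Re(Z)/|Z| = 2820.1/2820.5 = 0.9999.
Step 6 — Type: Im(Z) = 47.75 ⇒ lagging (phase φ = 1.0°).

PF = 0.9999 (lagging, φ = 1.0°)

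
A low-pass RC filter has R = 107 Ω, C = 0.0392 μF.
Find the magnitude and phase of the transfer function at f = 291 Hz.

Step 1 — Angular frequency: ω = 2π·291 = 1828 rad/s.
Step 2 — Transfer function: H(jω) = 1/(1 + jωRC).
Step 3 — Denominator: 1 + jωRC = 1 + j·1828·107·3.92e-08 = 1 + j0.007669.
Step 4 — H = 0.9999 - j0.007669.
Step 5 — Magnitude: |H| = 1 (-0.0 dB); phase: φ = -0.4°.

|H| = 1 (-0.0 dB), φ = -0.4°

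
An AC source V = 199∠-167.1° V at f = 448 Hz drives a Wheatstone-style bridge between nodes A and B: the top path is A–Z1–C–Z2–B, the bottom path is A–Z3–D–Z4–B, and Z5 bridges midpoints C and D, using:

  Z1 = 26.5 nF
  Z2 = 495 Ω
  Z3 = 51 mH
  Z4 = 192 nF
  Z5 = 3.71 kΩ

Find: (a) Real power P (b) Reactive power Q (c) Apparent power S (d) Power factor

Step 1 — Angular frequency: ω = 2π·f = 2π·448 = 2815 rad/s.
Step 2 — Component impedances:
  Z1: Z = 1/(jωC) = -j/(ω·C) = 0 - j1.341e+04 Ω
  Z2: Z = R = 495 Ω
  Z3: Z = jωL = j·2815·0.051 = 0 + j143.6 Ω
  Z4: Z = 1/(jωC) = -j/(ω·C) = 0 - j1850 Ω
  Z5: Z = R = 3710 Ω
Step 3 — Bridge requires nodal analysis (the Z5 bridge couples midpoints C and D, so the two paths cannot be reduced to a simple series/parallel combination). Setting node B to ground and injecting 1 A at node A, the 3-node admittance system at A, C, D solves to V_A = Z_AB = 586 - j1322 Ω = 1446∠-66.1° Ω.
Step 4 — Source phasor: V = 199∠-167.1° V = -194 - j44.43 V.
Step 5 — Current: I = V / Z = -0.02629 - j0.1351 A = 0.1376∠-101.0° A.
Step 6 — Complex power: S = V·I* = 11.1 - j25.04 VA.
Step 7 — Real power: P = Re(S) = 11.1 W.
Step 8 — Reactive power: Q = Im(S) = -25.04 VAR.
Step 9 — Apparent power: |S| = 27.39 VA.
Step 10 — Power factor: PF = P/|S| = 0.4053 (leading).

(a) P = 11.1 W  (b) Q = -25.04 VAR  (c) S = 27.39 VA  (d) PF = 0.4053 (leading)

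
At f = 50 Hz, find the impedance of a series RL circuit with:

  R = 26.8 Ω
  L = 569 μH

Step 1 — Angular frequency: ω = 2π·f = 2π·50 = 314.2 rad/s.
Step 2 — Component impedances:
  R: Z = R = 26.8 Ω
  L: Z = jωL = j·314.2·0.000569 = 0 + j0.1788 Ω
Step 3 — Series combination: Z_total = R + L = 26.8 + j0.1788 Ω = 26.8∠0.4° Ω.

Z = 26.8 + j0.1788 Ω = 26.8∠0.4° Ω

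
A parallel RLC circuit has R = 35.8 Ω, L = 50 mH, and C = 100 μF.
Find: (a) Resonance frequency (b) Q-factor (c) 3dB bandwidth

Step 1 — Resonance: ω₀ = 1/√(LC) = 1/√(0.05·0.0001) = 447.2 rad/s.
Step 2 — f₀ = ω₀/(2π) = 71.18 Hz.
Step 3 — Parallel Q: Q = R/(ω₀L) = 35.8/(447.2·0.05) = 1.601.
Step 4 — Bandwidth: Δω = ω₀/Q = 279.3 rad/s; BW = Δω/(2π) = 44.46 Hz.

(a) f₀ = 71.18 Hz  (b) Q = 1.601  (c) BW = 44.46 Hz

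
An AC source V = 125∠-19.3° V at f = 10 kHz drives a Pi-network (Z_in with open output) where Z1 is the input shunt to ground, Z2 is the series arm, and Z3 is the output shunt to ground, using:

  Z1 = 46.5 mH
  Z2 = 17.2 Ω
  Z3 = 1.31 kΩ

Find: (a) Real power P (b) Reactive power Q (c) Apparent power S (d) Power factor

Step 1 — Angular frequency: ω = 2π·f = 2π·1e+04 = 6.283e+04 rad/s.
Step 2 — Component impedances:
  Z1: Z = jωL = j·6.283e+04·0.0465 = 0 + j2922 Ω
  Z2: Z = R = 17.2 Ω
  Z3: Z = R = 1310 Ω
Step 3 — With open output, the series arm Z2 and the output shunt Z3 appear in series to ground: Z2 + Z3 = 1327 Ω.
Step 4 — Parallel with input shunt Z1: Z_in = Z1 || (Z2 + Z3) = 1100 + j499.8 Ω = 1208∠24.4° Ω.
Step 5 — Source phasor: V = 125∠-19.3° V = 118 - j41.31 V.
Step 6 — Current: I = V / Z = 0.07475 - j0.07151 A = 0.1034∠-43.7° A.
Step 7 — Complex power: S = V·I* = 11.77 + j5.348 VA.
Step 8 — Real power: P = Re(S) = 11.77 W.
Step 9 — Reactive power: Q = Im(S) = 5.348 VAR.
Step 10 — Apparent power: |S| = 12.93 VA.
Step 11 — Power factor: PF = P/|S| = 0.9105 (lagging).

(a) P = 11.77 W  (b) Q = 5.348 VAR  (c) S = 12.93 VA  (d) PF = 0.9105 (lagging)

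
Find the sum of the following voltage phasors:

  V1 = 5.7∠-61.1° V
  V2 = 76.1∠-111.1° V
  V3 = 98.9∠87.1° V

Step 1 — Convert each phasor to rectangular form:
  V1 = 5.7·(cos(-61.1°) + j·sin(-61.1°)) = 2.755 - j4.99 V
  V2 = 76.1·(cos(-111.1°) + j·sin(-111.1°)) = -27.4 - j71 V
  V3 = 98.9·(cos(87.1°) + j·sin(87.1°)) = 5.004 + j98.77 V
Step 2 — Sum components: V_total = -19.64 + j22.79 V.
Step 3 — Convert to polar: |V_total| = 30.08 V, ∠V_total = 130.8°.

V_total = 30.08∠130.8° V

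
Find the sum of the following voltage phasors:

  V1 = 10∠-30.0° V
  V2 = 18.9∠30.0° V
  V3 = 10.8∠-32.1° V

Step 1 — Convert each phasor to rectangular form:
  V1 = 10·(cos(-30.0°) + j·sin(-30.0°)) = 8.66 - j5 V
  V2 = 18.9·(cos(30.0°) + j·sin(30.0°)) = 16.37 + j9.45 V
  V3 = 10.8·(cos(-32.1°) + j·sin(-32.1°)) = 9.149 - j5.739 V
Step 2 — Sum components: V_total = 34.18 - j1.289 V.
Step 3 — Convert to polar: |V_total| = 34.2 V, ∠V_total = -2.2°.

V_total = 34.2∠-2.2° V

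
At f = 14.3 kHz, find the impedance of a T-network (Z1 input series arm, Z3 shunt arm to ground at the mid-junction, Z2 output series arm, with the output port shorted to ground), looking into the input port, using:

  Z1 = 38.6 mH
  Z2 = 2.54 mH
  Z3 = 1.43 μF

Step 1 — Angular frequency: ω = 2π·f = 2π·1.43e+04 = 8.985e+04 rad/s.
Step 2 — Component impedances:
  Z1: Z = jωL = j·8.985e+04·0.0386 = 0 + j3468 Ω
  Z2: Z = jωL = j·8.985e+04·0.00254 = 0 + j228.2 Ω
  Z3: Z = 1/(jωC) = -j/(ω·C) = 0 - j7.783 Ω
Step 3 — With the output port shorted to ground, the output series arm Z2 runs from the junction to ground; the shunt arm Z3 also runs from the junction to ground. They appear in parallel: Z3 || Z2 = 0 - j8.058 Ω.
Step 4 — Series with input arm Z1: Z_in = Z1 + (Z3 || Z2) = 0 + j3460 Ω = 3460∠90.0° Ω.

Z = 0 + j3460 Ω = 3460∠90.0° Ω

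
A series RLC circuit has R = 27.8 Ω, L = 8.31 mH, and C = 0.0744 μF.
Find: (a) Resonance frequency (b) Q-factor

Step 1 — Resonance condition Im(Z)=0 gives ω₀ = 1/√(LC).
Step 2 — ω₀ = 1/√(0.00831·7.44e-08) = 4.022e+04 rad/s.
Step 3 — f₀ = ω₀/(2π) = 6401 Hz.
Step 4 — Series Q: Q = ω₀L/R = 4.022e+04·0.00831/27.8 = 12.02.

(a) f₀ = 6401 Hz  (b) Q = 12.02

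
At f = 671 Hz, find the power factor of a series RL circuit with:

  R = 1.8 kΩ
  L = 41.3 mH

Step 1 — Angular frequency: ω = 2π·f = 2π·671 = 4216 rad/s.
Step 2 — Component impedances:
  R: Z = R = 1800 Ω
  L: Z = jωL = j·4216·0.0413 = 0 + j174.1 Ω
Step 3 — Series combination: Z_total = R + L = 1800 + j174.1 Ω = 1808∠5.5° Ω.
Step 4 — Power factor: PF = cos(φ) = Re(Z)/|Z| = 1800/1808.4 = 0.9954.
Step 5 — Type: Im(Z) = 174.1 ⇒ lagging (phase φ = 5.5°).

PF = 0.9954 (lagging, φ = 5.5°)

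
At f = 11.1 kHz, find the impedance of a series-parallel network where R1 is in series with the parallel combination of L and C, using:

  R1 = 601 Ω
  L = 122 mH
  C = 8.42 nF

Step 1 — Angular frequency: ω = 2π·f = 2π·1.11e+04 = 6.974e+04 rad/s.
Step 2 — Component impedances:
  R1: Z = R = 601 Ω
  L: Z = jωL = j·6.974e+04·0.122 = 0 + j8509 Ω
  C: Z = 1/(jωC) = -j/(ω·C) = 0 - j1703 Ω
Step 3 — Parallel branch: L || C = 1/(1/L + 1/C) = 0 - j2129 Ω.
Step 4 — Series with R1: Z_total = R1 + (L || C) = 601 - j2129 Ω = 2212∠-74.2° Ω.

Z = 601 - j2129 Ω = 2212∠-74.2° Ω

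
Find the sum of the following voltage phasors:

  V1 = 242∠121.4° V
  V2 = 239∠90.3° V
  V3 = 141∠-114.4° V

Step 1 — Convert each phasor to rectangular form:
  V1 = 242·(cos(121.4°) + j·sin(121.4°)) = -126.1 + j206.6 V
  V2 = 239·(cos(90.3°) + j·sin(90.3°)) = -1.251 + j239 V
  V3 = 141·(cos(-114.4°) + j·sin(-114.4°)) = -58.25 - j128.4 V
Step 2 — Sum components: V_total = -185.6 + j317.1 V.
Step 3 — Convert to polar: |V_total| = 367.5 V, ∠V_total = 120.3°.

V_total = 367.5∠120.3° V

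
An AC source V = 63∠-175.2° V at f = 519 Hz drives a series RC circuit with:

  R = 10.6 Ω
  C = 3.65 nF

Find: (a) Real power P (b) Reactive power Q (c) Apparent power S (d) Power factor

Step 1 — Angular frequency: ω = 2π·f = 2π·519 = 3261 rad/s.
Step 2 — Component impedances:
  R: Z = R = 10.6 Ω
  C: Z = 1/(jωC) = -j/(ω·C) = 0 - j8.402e+04 Ω
Step 3 — Series combination: Z_total = R + C = 10.6 - j8.402e+04 Ω = 8.402e+04∠-90.0° Ω.
Step 4 — Source phasor: V = 63∠-175.2° V = -62.78 - j5.272 V.
Step 5 — Current: I = V / Z = 6.265e-05 - j0.0007472 A = 0.0007499∠-85.2° A.
Step 6 — Complex power: S = V·I* = 5.96e-06 - j0.04724 VA.
Step 7 — Real power: P = Re(S) = 5.96e-06 W.
Step 8 — Reactive power: Q = Im(S) = -0.04724 VAR.
Step 9 — Apparent power: |S| = 0.04724 VA.
Step 10 — Power factor: PF = P/|S| = 0.0001262 (leading).

(a) P = 5.96e-06 W  (b) Q = -0.04724 VAR  (c) S = 0.04724 VA  (d) PF = 0.0001262 (leading)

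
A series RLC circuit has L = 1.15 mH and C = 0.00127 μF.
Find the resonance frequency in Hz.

Step 1 — Resonance condition Im(Z)=0 gives ω₀ = 1/√(LC).
Step 2 — ω₀ = 1/√(0.00115·1.27e-09) = 8.275e+05 rad/s.
Step 3 — f₀ = ω₀/(2π) = 1.317e+05 Hz.

f₀ = 1.317e+05 Hz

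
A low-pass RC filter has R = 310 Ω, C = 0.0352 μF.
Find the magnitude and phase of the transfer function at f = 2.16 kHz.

Step 1 — Angular frequency: ω = 2π·2160 = 1.357e+04 rad/s.
Step 2 — Transfer function: H(jω) = 1/(1 + jωRC).
Step 3 — Denominator: 1 + jωRC = 1 + j·1.357e+04·310·3.52e-08 = 1 + j0.1481.
Step 4 — H = 0.9785 - j0.1449.
Step 5 — Magnitude: |H| = 0.9892 (-0.1 dB); phase: φ = -8.4°.

|H| = 0.9892 (-0.1 dB), φ = -8.4°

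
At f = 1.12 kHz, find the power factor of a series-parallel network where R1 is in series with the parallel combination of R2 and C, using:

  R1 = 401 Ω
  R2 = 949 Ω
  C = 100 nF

Step 1 — Angular frequency: ω = 2π·f = 2π·1120 = 7037 rad/s.
Step 2 — Component impedances:
  R1: Z = R = 401 Ω
  R2: Z = R = 949 Ω
  C: Z = 1/(jωC) = -j/(ω·C) = 0 - j1421 Ω
Step 3 — Parallel branch: R2 || C = 1/(1/R2 + 1/C) = 656.3 - j438.3 Ω.
Step 4 — Series with R1: Z_total = R1 + (R2 || C) = 1057 - j438.3 Ω = 1145∠-22.5° Ω.
Step 5 — Power factor: PF = cos(φ) = Re(Z)/|Z| = 1057.3/1144.5 = 0.9238.
Step 6 — Type: Im(Z) = -438.3 ⇒ leading (phase φ = -22.5°).

PF = 0.9238 (leading, φ = -22.5°)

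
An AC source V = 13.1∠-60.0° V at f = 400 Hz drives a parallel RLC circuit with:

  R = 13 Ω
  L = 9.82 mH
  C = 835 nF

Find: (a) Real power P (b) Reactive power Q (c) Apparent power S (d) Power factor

Step 1 — Angular frequency: ω = 2π·f = 2π·400 = 2513 rad/s.
Step 2 — Component impedances:
  R: Z = R = 13 Ω
  L: Z = jωL = j·2513·0.00982 = 0 + j24.68 Ω
  C: Z = 1/(jωC) = -j/(ω·C) = 0 - j476.5 Ω
Step 3 — Parallel combination: 1/Z_total = 1/R + 1/L + 1/C; Z_total = 10.4 + j5.197 Ω = 11.63∠26.5° Ω.
Step 4 — Source phasor: V = 13.1∠-60.0° V = 6.55 - j11.34 V.
Step 5 — Current: I = V / Z = 0.06798 - j1.124 A = 1.126∠-86.5° A.
Step 6 — Complex power: S = V·I* = 13.2 + j6.593 VA.
Step 7 — Real power: P = Re(S) = 13.2 W.
Step 8 — Reactive power: Q = Im(S) = 6.593 VAR.
Step 9 — Apparent power: |S| = 14.76 VA.
Step 10 — Power factor: PF = P/|S| = 0.8946 (lagging).

(a) P = 13.2 W  (b) Q = 6.593 VAR  (c) S = 14.76 VA  (d) PF = 0.8946 (lagging)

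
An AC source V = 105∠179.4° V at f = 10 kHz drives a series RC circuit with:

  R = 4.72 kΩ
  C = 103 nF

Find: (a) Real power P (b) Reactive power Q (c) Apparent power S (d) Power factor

Step 1 — Angular frequency: ω = 2π·f = 2π·1e+04 = 6.283e+04 rad/s.
Step 2 — Component impedances:
  R: Z = R = 4720 Ω
  C: Z = 1/(jωC) = -j/(ω·C) = 0 - j154.5 Ω
Step 3 — Series combination: Z_total = R + C = 4720 - j154.5 Ω = 4723∠-1.9° Ω.
Step 4 — Source phasor: V = 105∠179.4° V = -105 + j1.1 V.
Step 5 — Current: I = V / Z = -0.02223 - j0.0004947 A = 0.02223∠-178.7° A.
Step 6 — Complex power: S = V·I* = 2.333 - j0.07639 VA.
Step 7 — Real power: P = Re(S) = 2.333 W.
Step 8 — Reactive power: Q = Im(S) = -0.07639 VAR.
Step 9 — Apparent power: |S| = 2.335 VA.
Step 10 — Power factor: PF = P/|S| = 0.9995 (leading).

(a) P = 2.333 W  (b) Q = -0.07639 VAR  (c) S = 2.335 VA  (d) PF = 0.9995 (leading)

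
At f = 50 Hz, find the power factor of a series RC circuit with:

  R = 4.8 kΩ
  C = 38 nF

Step 1 — Angular frequency: ω = 2π·f = 2π·50 = 314.2 rad/s.
Step 2 — Component impedances:
  R: Z = R = 4800 Ω
  C: Z = 1/(jωC) = -j/(ω·C) = 0 - j8.377e+04 Ω
Step 3 — Series combination: Z_total = R + C = 4800 - j8.377e+04 Ω = 8.39e+04∠-86.7° Ω.
Step 4 — Power factor: PF = cos(φ) = Re(Z)/|Z| = 4800/8.39e+04 = 0.05721.
Step 5 — Type: Im(Z) = -8.377e+04 ⇒ leading (phase φ = -86.7°).

PF = 0.05721 (leading, φ = -86.7°)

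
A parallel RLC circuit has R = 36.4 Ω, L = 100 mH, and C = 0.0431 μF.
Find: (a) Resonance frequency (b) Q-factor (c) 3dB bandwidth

Step 1 — Resonance: ω₀ = 1/√(LC) = 1/√(0.1·4.31e-08) = 1.523e+04 rad/s.
Step 2 — f₀ = ω₀/(2π) = 2424 Hz.
Step 3 — Parallel Q: Q = R/(ω₀L) = 36.4/(1.523e+04·0.1) = 0.0239.
Step 4 — Bandwidth: Δω = ω₀/Q = 6.374e+05 rad/s; BW = Δω/(2π) = 1.014e+05 Hz.

(a) f₀ = 2424 Hz  (b) Q = 0.0239  (c) BW = 1.014e+05 Hz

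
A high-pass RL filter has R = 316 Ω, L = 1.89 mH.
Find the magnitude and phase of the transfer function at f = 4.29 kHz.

Step 1 — Angular frequency: ω = 2π·4290 = 2.695e+04 rad/s.
Step 2 — Transfer function: H(jω) = jωL/(R + jωL).
Step 3 — Numerator jωL = j·50.94; denominator R + jωL = 316 + j50.94.
Step 4 — H = 0.02533 + j0.1571.
Step 5 — Magnitude: |H| = 0.1592 (-16.0 dB); phase: φ = 80.8°.

|H| = 0.1592 (-16.0 dB), φ = 80.8°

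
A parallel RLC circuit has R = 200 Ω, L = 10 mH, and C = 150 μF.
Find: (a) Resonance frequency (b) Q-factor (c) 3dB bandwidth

Step 1 — Resonance: ω₀ = 1/√(LC) = 1/√(0.01·0.00015) = 816.5 rad/s.
Step 2 — f₀ = ω₀/(2π) = 129.9 Hz.
Step 3 — Parallel Q: Q = R/(ω₀L) = 200/(816.5·0.01) = 24.49.
Step 4 — Bandwidth: Δω = ω₀/Q = 33.33 rad/s; BW = Δω/(2π) = 5.305 Hz.

(a) f₀ = 129.9 Hz  (b) Q = 24.49  (c) BW = 5.305 Hz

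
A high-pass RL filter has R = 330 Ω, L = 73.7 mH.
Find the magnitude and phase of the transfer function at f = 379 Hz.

Step 1 — Angular frequency: ω = 2π·379 = 2381 rad/s.
Step 2 — Transfer function: H(jω) = jωL/(R + jωL).
Step 3 — Numerator jωL = j·175.5; denominator R + jωL = 330 + j175.5.
Step 4 — H = 0.2205 + j0.4146.
Step 5 — Magnitude: |H| = 0.4696 (-6.6 dB); phase: φ = 62.0°.

|H| = 0.4696 (-6.6 dB), φ = 62.0°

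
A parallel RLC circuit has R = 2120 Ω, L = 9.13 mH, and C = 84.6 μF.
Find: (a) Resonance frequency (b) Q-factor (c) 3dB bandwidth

Step 1 — Resonance: ω₀ = 1/√(LC) = 1/√(0.00913·8.46e-05) = 1138 rad/s.
Step 2 — f₀ = ω₀/(2π) = 181.1 Hz.
Step 3 — Parallel Q: Q = R/(ω₀L) = 2120/(1138·0.00913) = 204.1.
Step 4 — Bandwidth: Δω = ω₀/Q = 5.576 rad/s; BW = Δω/(2π) = 0.8874 Hz.

(a) f₀ = 181.1 Hz  (b) Q = 204.1  (c) BW = 0.8874 Hz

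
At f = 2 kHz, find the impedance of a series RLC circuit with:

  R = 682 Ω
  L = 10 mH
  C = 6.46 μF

Step 1 — Angular frequency: ω = 2π·f = 2π·2000 = 1.257e+04 rad/s.
Step 2 — Component impedances:
  R: Z = R = 682 Ω
  L: Z = jωL = j·1.257e+04·0.01 = 0 + j125.7 Ω
  C: Z = 1/(jωC) = -j/(ω·C) = 0 - j12.32 Ω
Step 3 — Series combination: Z_total = R + L + C = 682 + j113.3 Ω = 691.4∠9.4° Ω.

Z = 682 + j113.3 Ω = 691.4∠9.4° Ω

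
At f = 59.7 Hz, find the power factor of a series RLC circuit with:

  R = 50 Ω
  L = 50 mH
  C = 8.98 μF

Step 1 — Angular frequency: ω = 2π·f = 2π·59.7 = 375.1 rad/s.
Step 2 — Component impedances:
  R: Z = R = 50 Ω
  L: Z = jωL = j·375.1·0.05 = 0 + j18.76 Ω
  C: Z = 1/(jωC) = -j/(ω·C) = 0 - j296.9 Ω
Step 3 — Series combination: Z_total = R + L + C = 50 - j278.1 Ω = 282.6∠-79.8° Ω.
Step 4 — Power factor: PF = cos(φ) = Re(Z)/|Z| = 50/282.6 = 0.1769.
Step 5 — Type: Im(Z) = -278.1 ⇒ leading (phase φ = -79.8°).

PF = 0.1769 (leading, φ = -79.8°)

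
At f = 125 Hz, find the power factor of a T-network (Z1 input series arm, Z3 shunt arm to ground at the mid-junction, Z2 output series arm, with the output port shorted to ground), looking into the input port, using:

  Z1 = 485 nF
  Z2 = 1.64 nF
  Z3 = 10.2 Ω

Step 1 — Angular frequency: ω = 2π·f = 2π·125 = 785.4 rad/s.
Step 2 — Component impedances:
  Z1: Z = 1/(jωC) = -j/(ω·C) = 0 - j2625 Ω
  Z2: Z = 1/(jωC) = -j/(ω·C) = 0 - j7.764e+05 Ω
  Z3: Z = R = 10.2 Ω
Step 3 — With the output port shorted to ground, the output series arm Z2 runs from the junction to ground; the shunt arm Z3 also runs from the junction to ground. They appear in parallel: Z3 || Z2 = 10.2 - j0.000134 Ω.
Step 4 — Series with input arm Z1: Z_in = Z1 + (Z3 || Z2) = 10.2 - j2625 Ω = 2625∠-89.8° Ω.
Step 5 — Power factor: PF = cos(φ) = Re(Z)/|Z| = 10.2/2625.3 = 0.003885.
Step 6 — Type: Im(Z) = -2625 ⇒ leading (phase φ = -89.8°).

PF = 0.003885 (leading, φ = -89.8°)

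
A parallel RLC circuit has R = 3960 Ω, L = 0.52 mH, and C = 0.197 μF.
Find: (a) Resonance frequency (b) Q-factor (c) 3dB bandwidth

Step 1 — Resonance: ω₀ = 1/√(LC) = 1/√(0.00052·1.97e-07) = 9.88e+04 rad/s.
Step 2 — f₀ = ω₀/(2π) = 1.572e+04 Hz.
Step 3 — Parallel Q: Q = R/(ω₀L) = 3960/(9.88e+04·0.00052) = 77.08.
Step 4 — Bandwidth: Δω = ω₀/Q = 1282 rad/s; BW = Δω/(2π) = 204 Hz.

(a) f₀ = 1.572e+04 Hz  (b) Q = 77.08  (c) BW = 204 Hz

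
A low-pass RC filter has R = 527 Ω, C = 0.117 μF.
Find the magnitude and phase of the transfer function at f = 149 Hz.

Step 1 — Angular frequency: ω = 2π·149 = 936.2 rad/s.
Step 2 — Transfer function: H(jω) = 1/(1 + jωRC).
Step 3 — Denominator: 1 + jωRC = 1 + j·936.2·527·1.17e-07 = 1 + j0.05772.
Step 4 — H = 0.9967 - j0.05753.
Step 5 — Magnitude: |H| = 0.9983 (-0.0 dB); phase: φ = -3.3°.

|H| = 0.9983 (-0.0 dB), φ = -3.3°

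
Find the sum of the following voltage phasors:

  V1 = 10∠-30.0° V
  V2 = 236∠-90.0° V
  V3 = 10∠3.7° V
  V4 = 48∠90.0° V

Step 1 — Convert each phasor to rectangular form:
  V1 = 10·(cos(-30.0°) + j·sin(-30.0°)) = 8.66 - j5 V
  V2 = 236·(cos(-90.0°) + j·sin(-90.0°)) = 0 - j236 V
  V3 = 10·(cos(3.7°) + j·sin(3.7°)) = 9.979 + j0.6453 V
  V4 = 48·(cos(90.0°) + j·sin(90.0°)) = 0 + j48 V
Step 2 — Sum components: V_total = 18.64 - j192.4 V.
Step 3 — Convert to polar: |V_total| = 193.3 V, ∠V_total = -84.5°.

V_total = 193.3∠-84.5° V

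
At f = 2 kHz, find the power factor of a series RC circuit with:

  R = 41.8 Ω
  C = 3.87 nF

Step 1 — Angular frequency: ω = 2π·f = 2π·2000 = 1.257e+04 rad/s.
Step 2 — Component impedances:
  R: Z = R = 41.8 Ω
  C: Z = 1/(jωC) = -j/(ω·C) = 0 - j2.056e+04 Ω
Step 3 — Series combination: Z_total = R + C = 41.8 - j2.056e+04 Ω = 2.056e+04∠-89.9° Ω.
Step 4 — Power factor: PF = cos(φ) = Re(Z)/|Z| = 41.8/2.056e+04 = 0.002033.
Step 5 — Type: Im(Z) = -2.056e+04 ⇒ leading (phase φ = -89.9°).

PF = 0.002033 (leading, φ = -89.9°)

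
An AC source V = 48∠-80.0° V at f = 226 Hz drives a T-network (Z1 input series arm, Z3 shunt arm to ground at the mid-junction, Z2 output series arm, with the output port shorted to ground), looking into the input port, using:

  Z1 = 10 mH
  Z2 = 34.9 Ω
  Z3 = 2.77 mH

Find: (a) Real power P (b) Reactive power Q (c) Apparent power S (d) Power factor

Step 1 — Angular frequency: ω = 2π·f = 2π·226 = 1420 rad/s.
Step 2 — Component impedances:
  Z1: Z = jωL = j·1420·0.01 = 0 + j14.2 Ω
  Z2: Z = R = 34.9 Ω
  Z3: Z = jωL = j·1420·0.00277 = 0 + j3.933 Ω
Step 3 — With the output port shorted to ground, the output series arm Z2 runs from the junction to ground; the shunt arm Z3 also runs from the junction to ground. They appear in parallel: Z3 || Z2 = 0.4378 + j3.884 Ω.
Step 4 — Series with input arm Z1: Z_in = Z1 + (Z3 || Z2) = 0.4378 + j18.08 Ω = 18.09∠88.6° Ω.
Step 5 — Source phasor: V = 48∠-80.0° V = 8.335 - j47.27 V.
Step 6 — Current: I = V / Z = -2.601 - j0.5239 A = 2.653∠-168.6° A.
Step 7 — Complex power: S = V·I* = 3.082 + j127.3 VA.
Step 8 — Real power: P = Re(S) = 3.082 W.
Step 9 — Reactive power: Q = Im(S) = 127.3 VAR.
Step 10 — Apparent power: |S| = 127.4 VA.
Step 11 — Power factor: PF = P/|S| = 0.0242 (lagging).

(a) P = 3.082 W  (b) Q = 127.3 VAR  (c) S = 127.4 VA  (d) PF = 0.0242 (lagging)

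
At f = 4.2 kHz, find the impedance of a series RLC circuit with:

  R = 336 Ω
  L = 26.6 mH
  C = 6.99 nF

Step 1 — Angular frequency: ω = 2π·f = 2π·4200 = 2.639e+04 rad/s.
Step 2 — Component impedances:
  R: Z = R = 336 Ω
  L: Z = jωL = j·2.639e+04·0.0266 = 0 + j702 Ω
  C: Z = 1/(jωC) = -j/(ω·C) = 0 - j5421 Ω
Step 3 — Series combination: Z_total = R + L + C = 336 - j4719 Ω = 4731∠-85.9° Ω.

Z = 336 - j4719 Ω = 4731∠-85.9° Ω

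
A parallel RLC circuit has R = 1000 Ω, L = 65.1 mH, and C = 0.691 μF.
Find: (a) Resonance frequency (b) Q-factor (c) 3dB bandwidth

Step 1 — Resonance: ω₀ = 1/√(LC) = 1/√(0.0651·6.91e-07) = 4715 rad/s.
Step 2 — f₀ = ω₀/(2π) = 750.4 Hz.
Step 3 — Parallel Q: Q = R/(ω₀L) = 1000/(4715·0.0651) = 3.258.
Step 4 — Bandwidth: Δω = ω₀/Q = 1447 rad/s; BW = Δω/(2π) = 230.3 Hz.

(a) f₀ = 750.4 Hz  (b) Q = 3.258  (c) BW = 230.3 Hz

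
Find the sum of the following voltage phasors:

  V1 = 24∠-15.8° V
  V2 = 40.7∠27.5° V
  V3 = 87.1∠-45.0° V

Step 1 — Convert each phasor to rectangular form:
  V1 = 24·(cos(-15.8°) + j·sin(-15.8°)) = 23.09 - j6.535 V
  V2 = 40.7·(cos(27.5°) + j·sin(27.5°)) = 36.1 + j18.79 V
  V3 = 87.1·(cos(-45.0°) + j·sin(-45.0°)) = 61.59 - j61.59 V
Step 2 — Sum components: V_total = 120.8 - j49.33 V.
Step 3 — Convert to polar: |V_total| = 130.5 V, ∠V_total = -22.2°.

V_total = 130.5∠-22.2° V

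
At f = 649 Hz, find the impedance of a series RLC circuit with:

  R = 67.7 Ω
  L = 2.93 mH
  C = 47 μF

Step 1 — Angular frequency: ω = 2π·f = 2π·649 = 4078 rad/s.
Step 2 — Component impedances:
  R: Z = R = 67.7 Ω
  L: Z = jωL = j·4078·0.00293 = 0 + j11.95 Ω
  C: Z = 1/(jωC) = -j/(ω·C) = 0 - j5.218 Ω
Step 3 — Series combination: Z_total = R + L + C = 67.7 + j6.73 Ω = 68.03∠5.7° Ω.

Z = 67.7 + j6.73 Ω = 68.03∠5.7° Ω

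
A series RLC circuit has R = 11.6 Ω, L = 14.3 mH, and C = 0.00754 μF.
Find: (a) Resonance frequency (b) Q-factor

Step 1 — Resonance condition Im(Z)=0 gives ω₀ = 1/√(LC).
Step 2 — ω₀ = 1/√(0.0143·7.54e-09) = 9.63e+04 rad/s.
Step 3 — f₀ = ω₀/(2π) = 1.533e+04 Hz.
Step 4 — Series Q: Q = ω₀L/R = 9.63e+04·0.0143/11.6 = 118.7.

(a) f₀ = 1.533e+04 Hz  (b) Q = 118.7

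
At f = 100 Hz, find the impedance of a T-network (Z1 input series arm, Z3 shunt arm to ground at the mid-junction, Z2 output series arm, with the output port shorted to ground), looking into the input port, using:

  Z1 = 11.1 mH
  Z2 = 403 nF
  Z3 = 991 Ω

Step 1 — Angular frequency: ω = 2π·f = 2π·100 = 628.3 rad/s.
Step 2 — Component impedances:
  Z1: Z = jωL = j·628.3·0.0111 = 0 + j6.974 Ω
  Z2: Z = 1/(jωC) = -j/(ω·C) = 0 - j3949 Ω
  Z3: Z = R = 991 Ω
Step 3 — With the output port shorted to ground, the output series arm Z2 runs from the junction to ground; the shunt arm Z3 also runs from the junction to ground. They appear in parallel: Z3 || Z2 = 932.3 - j233.9 Ω.
Step 4 — Series with input arm Z1: Z_in = Z1 + (Z3 || Z2) = 932.3 - j227 Ω = 959.5∠-13.7° Ω.

Z = 932.3 - j227 Ω = 959.5∠-13.7° Ω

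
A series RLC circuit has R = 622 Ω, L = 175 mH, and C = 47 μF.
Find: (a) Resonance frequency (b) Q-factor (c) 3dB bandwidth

Step 1 — Resonance: ω₀ = 1/√(LC) = 1/√(0.175·4.7e-05) = 348.7 rad/s.
Step 2 — f₀ = ω₀/(2π) = 55.49 Hz.
Step 3 — Series Q: Q = ω₀L/R = 348.7·0.175/622 = 0.0981.
Step 4 — Bandwidth: Δω = ω₀/Q = 3554 rad/s; BW = Δω/(2π) = 565.7 Hz.

(a) f₀ = 55.49 Hz  (b) Q = 0.0981  (c) BW = 565.7 Hz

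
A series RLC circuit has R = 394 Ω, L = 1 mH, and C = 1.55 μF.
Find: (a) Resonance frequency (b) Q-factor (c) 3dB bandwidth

Step 1 — Resonance: ω₀ = 1/√(LC) = 1/√(0.001·1.55e-06) = 2.54e+04 rad/s.
Step 2 — f₀ = ω₀/(2π) = 4043 Hz.
Step 3 — Series Q: Q = ω₀L/R = 2.54e+04·0.001/394 = 0.06447.
Step 4 — Bandwidth: Δω = ω₀/Q = 3.94e+05 rad/s; BW = Δω/(2π) = 6.271e+04 Hz.

(a) f₀ = 4043 Hz  (b) Q = 0.06447  (c) BW = 6.271e+04 Hz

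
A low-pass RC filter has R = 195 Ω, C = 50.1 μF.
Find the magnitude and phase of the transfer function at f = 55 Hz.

Step 1 — Angular frequency: ω = 2π·55 = 345.6 rad/s.
Step 2 — Transfer function: H(jω) = 1/(1 + jωRC).
Step 3 — Denominator: 1 + jωRC = 1 + j·345.6·195·5.01e-05 = 1 + j3.376.
Step 4 — H = 0.08066 - j0.2723.
Step 5 — Magnitude: |H| = 0.284 (-10.9 dB); phase: φ = -73.5°.

|H| = 0.284 (-10.9 dB), φ = -73.5°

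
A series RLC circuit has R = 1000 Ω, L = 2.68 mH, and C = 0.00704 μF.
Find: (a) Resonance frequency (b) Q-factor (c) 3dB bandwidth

Step 1 — Resonance condition Im(Z)=0 gives ω₀ = 1/√(LC).
Step 2 — ω₀ = 1/√(0.00268·7.04e-09) = 2.302e+05 rad/s.
Step 3 — f₀ = ω₀/(2π) = 3.664e+04 Hz.
Step 4 — Series Q: Q = ω₀L/R = 2.302e+05·0.00268/1000 = 0.617.
Step 5 — 3dB bandwidth: Δω = ω₀/Q = 3.731e+05 rad/s; BW = Δω/(2π) = 5.939e+04 Hz.

(a) f₀ = 3.664e+04 Hz  (b) Q = 0.617  (c) BW = 5.939e+04 Hz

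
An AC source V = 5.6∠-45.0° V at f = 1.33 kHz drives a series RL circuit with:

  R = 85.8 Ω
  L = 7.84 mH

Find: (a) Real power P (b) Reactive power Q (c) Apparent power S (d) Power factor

Step 1 — Angular frequency: ω = 2π·f = 2π·1330 = 8357 rad/s.
Step 2 — Component impedances:
  R: Z = R = 85.8 Ω
  L: Z = jωL = j·8357·0.00784 = 0 + j65.52 Ω
Step 3 — Series combination: Z_total = R + L = 85.8 + j65.52 Ω = 108∠37.4° Ω.
Step 4 — Source phasor: V = 5.6∠-45.0° V = 3.96 - j3.96 V.
Step 5 — Current: I = V / Z = 0.006892 - j0.05141 A = 0.05187∠-82.4° A.
Step 6 — Complex power: S = V·I* = 0.2309 + j0.1763 VA.
Step 7 — Real power: P = Re(S) = 0.2309 W.
Step 8 — Reactive power: Q = Im(S) = 0.1763 VAR.
Step 9 — Apparent power: |S| = 0.2905 VA.
Step 10 — Power factor: PF = P/|S| = 0.7948 (lagging).

(a) P = 0.2309 W  (b) Q = 0.1763 VAR  (c) S = 0.2905 VA  (d) PF = 0.7948 (lagging)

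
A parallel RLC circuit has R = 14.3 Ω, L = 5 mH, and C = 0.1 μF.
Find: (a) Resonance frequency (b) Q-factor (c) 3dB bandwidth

Step 1 — Resonance: ω₀ = 1/√(LC) = 1/√(0.005·1e-07) = 4.472e+04 rad/s.
Step 2 — f₀ = ω₀/(2π) = 7118 Hz.
Step 3 — Parallel Q: Q = R/(ω₀L) = 14.3/(4.472e+04·0.005) = 0.06395.
Step 4 — Bandwidth: Δω = ω₀/Q = 6.993e+05 rad/s; BW = Δω/(2π) = 1.113e+05 Hz.

(a) f₀ = 7118 Hz  (b) Q = 0.06395  (c) BW = 1.113e+05 Hz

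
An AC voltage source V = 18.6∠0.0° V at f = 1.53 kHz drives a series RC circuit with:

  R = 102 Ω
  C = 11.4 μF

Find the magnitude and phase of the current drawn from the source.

Step 1 — Angular frequency: ω = 2π·f = 2π·1530 = 9613 rad/s.
Step 2 — Component impedances:
  R: Z = R = 102 Ω
  C: Z = 1/(jωC) = -j/(ω·C) = 0 - j9.125 Ω
Step 3 — Series combination: Z_total = R + C = 102 - j9.125 Ω = 102.4∠-5.1° Ω.
Step 4 — Source phasor: V = 18.6∠0.0° V = 18.6 V.
Step 5 — Ohm's law: I = V / Z_total = (18.6) / (102 - j9.125) = 0.1809 + j0.01618 A.
Step 6 — Convert to polar: |I| = 0.1816 A, ∠I = 5.1°.

I = 0.1816∠5.1° A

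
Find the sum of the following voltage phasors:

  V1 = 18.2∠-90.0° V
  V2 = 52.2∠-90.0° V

Step 1 — Convert each phasor to rectangular form:
  V1 = 18.2·(cos(-90.0°) + j·sin(-90.0°)) = 0 - j18.2 V
  V2 = 52.2·(cos(-90.0°) + j·sin(-90.0°)) = 0 - j52.2 V
Step 2 — Sum components: V_total = 0 - j70.4 V.
Step 3 — Convert to polar: |V_total| = 70.4 V, ∠V_total = -90.0°.

V_total = 70.4∠-90.0° V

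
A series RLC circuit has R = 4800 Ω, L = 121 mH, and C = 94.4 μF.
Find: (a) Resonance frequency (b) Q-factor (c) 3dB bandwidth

Step 1 — Resonance: ω₀ = 1/√(LC) = 1/√(0.121·9.44e-05) = 295.9 rad/s.
Step 2 — f₀ = ω₀/(2π) = 47.09 Hz.
Step 3 — Series Q: Q = ω₀L/R = 295.9·0.121/4800 = 0.007459.
Step 4 — Bandwidth: Δω = ω₀/Q = 3.967e+04 rad/s; BW = Δω/(2π) = 6314 Hz.

(a) f₀ = 47.09 Hz  (b) Q = 0.007459  (c) BW = 6314 Hz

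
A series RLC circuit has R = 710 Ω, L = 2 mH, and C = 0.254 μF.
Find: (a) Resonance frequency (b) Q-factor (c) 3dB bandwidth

Step 1 — Resonance: ω₀ = 1/√(LC) = 1/√(0.002·2.54e-07) = 4.437e+04 rad/s.
Step 2 — f₀ = ω₀/(2π) = 7061 Hz.
Step 3 — Series Q: Q = ω₀L/R = 4.437e+04·0.002/710 = 0.125.
Step 4 — Bandwidth: Δω = ω₀/Q = 3.55e+05 rad/s; BW = Δω/(2π) = 5.65e+04 Hz.

(a) f₀ = 7061 Hz  (b) Q = 0.125  (c) BW = 5.65e+04 Hz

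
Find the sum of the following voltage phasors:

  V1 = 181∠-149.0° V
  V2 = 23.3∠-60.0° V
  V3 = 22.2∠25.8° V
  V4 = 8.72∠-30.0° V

Step 1 — Convert each phasor to rectangular form:
  V1 = 181·(cos(-149.0°) + j·sin(-149.0°)) = -155.1 - j93.22 V
  V2 = 23.3·(cos(-60.0°) + j·sin(-60.0°)) = 11.65 - j20.18 V
  V3 = 22.2·(cos(25.8°) + j·sin(25.8°)) = 19.99 + j9.662 V
  V4 = 8.72·(cos(-30.0°) + j·sin(-30.0°)) = 7.552 - j4.36 V
Step 2 — Sum components: V_total = -116 - j108.1 V.
Step 3 — Convert to polar: |V_total| = 158.5 V, ∠V_total = -137.0°.

V_total = 158.5∠-137.0° V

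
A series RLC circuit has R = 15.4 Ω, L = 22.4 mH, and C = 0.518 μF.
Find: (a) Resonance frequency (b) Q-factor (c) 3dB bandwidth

Step 1 — Resonance condition Im(Z)=0 gives ω₀ = 1/√(LC).
Step 2 — ω₀ = 1/√(0.0224·5.18e-07) = 9283 rad/s.
Step 3 — f₀ = ω₀/(2π) = 1478 Hz.
Step 4 — Series Q: Q = ω₀L/R = 9283·0.0224/15.4 = 13.5.
Step 5 — 3dB bandwidth: Δω = ω₀/Q = 687.5 rad/s; BW = Δω/(2π) = 109.4 Hz.

(a) f₀ = 1478 Hz  (b) Q = 13.5  (c) BW = 109.4 Hz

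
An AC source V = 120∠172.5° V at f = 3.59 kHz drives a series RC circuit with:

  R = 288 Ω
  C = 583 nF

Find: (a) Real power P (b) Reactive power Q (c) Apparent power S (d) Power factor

Step 1 — Angular frequency: ω = 2π·f = 2π·3590 = 2.256e+04 rad/s.
Step 2 — Component impedances:
  R: Z = R = 288 Ω
  C: Z = 1/(jωC) = -j/(ω·C) = 0 - j76.04 Ω
Step 3 — Series combination: Z_total = R + C = 288 - j76.04 Ω = 297.9∠-14.8° Ω.
Step 4 — Source phasor: V = 120∠172.5° V = -119 + j15.66 V.
Step 5 — Current: I = V / Z = -0.3996 - j0.05112 A = 0.4029∠-172.7° A.
Step 6 — Complex power: S = V·I* = 46.74 - j12.34 VA.
Step 7 — Real power: P = Re(S) = 46.74 W.
Step 8 — Reactive power: Q = Im(S) = -12.34 VAR.
Step 9 — Apparent power: |S| = 48.34 VA.
Step 10 — Power factor: PF = P/|S| = 0.9669 (leading).

(a) P = 46.74 W  (b) Q = -12.34 VAR  (c) S = 48.34 VA  (d) PF = 0.9669 (leading)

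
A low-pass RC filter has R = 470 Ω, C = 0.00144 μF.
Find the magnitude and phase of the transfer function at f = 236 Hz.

Step 1 — Angular frequency: ω = 2π·236 = 1483 rad/s.
Step 2 — Transfer function: H(jω) = 1/(1 + jωRC).
Step 3 — Denominator: 1 + jωRC = 1 + j·1483·470·1.44e-09 = 1 + j0.001004.
Step 4 — H = 1 - j0.001004.
Step 5 — Magnitude: |H| = 1 (-0.0 dB); phase: φ = -0.1°.

|H| = 1 (-0.0 dB), φ = -0.1°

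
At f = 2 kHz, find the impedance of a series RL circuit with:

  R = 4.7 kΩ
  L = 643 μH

Step 1 — Angular frequency: ω = 2π·f = 2π·2000 = 1.257e+04 rad/s.
Step 2 — Component impedances:
  R: Z = R = 4700 Ω
  L: Z = jωL = j·1.257e+04·0.000643 = 0 + j8.08 Ω
Step 3 — Series combination: Z_total = R + L = 4700 + j8.08 Ω = 4700∠0.1° Ω.

Z = 4700 + j8.08 Ω = 4700∠0.1° Ω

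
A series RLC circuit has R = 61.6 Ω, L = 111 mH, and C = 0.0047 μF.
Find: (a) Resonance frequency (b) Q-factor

Step 1 — Resonance condition Im(Z)=0 gives ω₀ = 1/√(LC).
Step 2 — ω₀ = 1/√(0.111·4.7e-09) = 4.378e+04 rad/s.
Step 3 — f₀ = ω₀/(2π) = 6968 Hz.
Step 4 — Series Q: Q = ω₀L/R = 4.378e+04·0.111/61.6 = 78.89.

(a) f₀ = 6968 Hz  (b) Q = 78.89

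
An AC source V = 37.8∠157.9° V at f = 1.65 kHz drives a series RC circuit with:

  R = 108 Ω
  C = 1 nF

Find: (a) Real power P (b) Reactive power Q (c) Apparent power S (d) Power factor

Step 1 — Angular frequency: ω = 2π·f = 2π·1650 = 1.037e+04 rad/s.
Step 2 — Component impedances:
  R: Z = R = 108 Ω
  C: Z = 1/(jωC) = -j/(ω·C) = 0 - j9.646e+04 Ω
Step 3 — Series combination: Z_total = R + C = 108 - j9.646e+04 Ω = 9.646e+04∠-89.9° Ω.
Step 4 — Source phasor: V = 37.8∠157.9° V = -35.02 + j14.22 V.
Step 5 — Current: I = V / Z = -0.0001478 - j0.0003629 A = 0.0003919∠-112.2° A.
Step 6 — Complex power: S = V·I* = 1.659e-05 - j0.01481 VA.
Step 7 — Real power: P = Re(S) = 1.659e-05 W.
Step 8 — Reactive power: Q = Im(S) = -0.01481 VAR.
Step 9 — Apparent power: |S| = 0.01481 VA.
Step 10 — Power factor: PF = P/|S| = 0.00112 (leading).

(a) P = 1.659e-05 W  (b) Q = -0.01481 VAR  (c) S = 0.01481 VA  (d) PF = 0.00112 (leading)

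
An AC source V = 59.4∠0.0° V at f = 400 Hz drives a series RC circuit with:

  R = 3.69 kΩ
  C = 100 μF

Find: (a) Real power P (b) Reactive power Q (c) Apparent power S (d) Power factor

Step 1 — Angular frequency: ω = 2π·f = 2π·400 = 2513 rad/s.
Step 2 — Component impedances:
  R: Z = R = 3690 Ω
  C: Z = 1/(jωC) = -j/(ω·C) = 0 - j3.979 Ω
Step 3 — Series combination: Z_total = R + C = 3690 - j3.979 Ω = 3690∠-0.1° Ω.
Step 4 — Source phasor: V = 59.4∠0.0° V = 59.4 V.
Step 5 — Current: I = V / Z = 0.0161 + j1.736e-05 A = 0.0161∠0.1° A.
Step 6 — Complex power: S = V·I* = 0.9562 - j0.001031 VA.
Step 7 — Real power: P = Re(S) = 0.9562 W.
Step 8 — Reactive power: Q = Im(S) = -0.001031 VAR.
Step 9 — Apparent power: |S| = 0.9562 VA.
Step 10 — Power factor: PF = P/|S| = 1 (leading).

(a) P = 0.9562 W  (b) Q = -0.001031 VAR  (c) S = 0.9562 VA  (d) PF = 1 (leading)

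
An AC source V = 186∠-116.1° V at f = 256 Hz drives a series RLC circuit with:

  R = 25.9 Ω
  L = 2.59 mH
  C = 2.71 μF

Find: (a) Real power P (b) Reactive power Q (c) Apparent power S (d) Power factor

Step 1 — Angular frequency: ω = 2π·f = 2π·256 = 1608 rad/s.
Step 2 — Component impedances:
  R: Z = R = 25.9 Ω
  L: Z = jωL = j·1608·0.00259 = 0 + j4.166 Ω
  C: Z = 1/(jωC) = -j/(ω·C) = 0 - j229.4 Ω
Step 3 — Series combination: Z_total = R + L + C = 25.9 - j225.2 Ω = 226.7∠-83.4° Ω.
Step 4 — Source phasor: V = 186∠-116.1° V = -81.83 - j167 V.
Step 5 — Current: I = V / Z = 0.6907 - j0.4427 A = 0.8204∠-32.7° A.
Step 6 — Complex power: S = V·I* = 17.43 - j151.6 VA.
Step 7 — Real power: P = Re(S) = 17.43 W.
Step 8 — Reactive power: Q = Im(S) = -151.6 VAR.
Step 9 — Apparent power: |S| = 152.6 VA.
Step 10 — Power factor: PF = P/|S| = 0.1142 (leading).

(a) P = 17.43 W  (b) Q = -151.6 VAR  (c) S = 152.6 VA  (d) PF = 0.1142 (leading)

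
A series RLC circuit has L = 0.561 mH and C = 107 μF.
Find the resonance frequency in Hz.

Step 1 — Resonance condition Im(Z)=0 gives ω₀ = 1/√(LC).
Step 2 — ω₀ = 1/√(0.000561·0.000107) = 4082 rad/s.
Step 3 — f₀ = ω₀/(2π) = 649.6 Hz.

f₀ = 649.6 Hz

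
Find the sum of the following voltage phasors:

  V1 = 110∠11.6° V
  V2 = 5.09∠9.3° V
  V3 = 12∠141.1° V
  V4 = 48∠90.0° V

Step 1 — Convert each phasor to rectangular form:
  V1 = 110·(cos(11.6°) + j·sin(11.6°)) = 107.8 + j22.12 V
  V2 = 5.09·(cos(9.3°) + j·sin(9.3°)) = 5.023 + j0.8226 V
  V3 = 12·(cos(141.1°) + j·sin(141.1°)) = -9.339 + j7.536 V
  V4 = 48·(cos(90.0°) + j·sin(90.0°)) = 0 + j48 V
Step 2 — Sum components: V_total = 103.4 + j78.48 V.
Step 3 — Convert to polar: |V_total| = 129.8 V, ∠V_total = 37.2°.

V_total = 129.8∠37.2° V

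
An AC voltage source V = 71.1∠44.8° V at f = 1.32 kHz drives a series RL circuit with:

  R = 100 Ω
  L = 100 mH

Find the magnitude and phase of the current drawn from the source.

Step 1 — Angular frequency: ω = 2π·f = 2π·1320 = 8294 rad/s.
Step 2 — Component impedances:
  R: Z = R = 100 Ω
  L: Z = jωL = j·8294·0.1 = 0 + j829.4 Ω
Step 3 — Series combination: Z_total = R + L = 100 + j829.4 Ω = 835.4∠83.1° Ω.
Step 4 — Source phasor: V = 71.1∠44.8° V = 50.45 + j50.1 V.
Step 5 — Ohm's law: I = V / Z_total = (50.45 + j50.1) / (100 + j829.4) = 0.06677 - j0.05278 A.
Step 6 — Convert to polar: |I| = 0.08511 A, ∠I = -38.3°.

I = 0.08511∠-38.3° A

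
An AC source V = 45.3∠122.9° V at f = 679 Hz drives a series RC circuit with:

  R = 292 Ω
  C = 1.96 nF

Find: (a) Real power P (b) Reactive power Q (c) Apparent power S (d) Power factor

Step 1 — Angular frequency: ω = 2π·f = 2π·679 = 4266 rad/s.
Step 2 — Component impedances:
  R: Z = R = 292 Ω
  C: Z = 1/(jωC) = -j/(ω·C) = 0 - j1.196e+05 Ω
Step 3 — Series combination: Z_total = R + C = 292 - j1.196e+05 Ω = 1.196e+05∠-89.9° Ω.
Step 4 — Source phasor: V = 45.3∠122.9° V = -24.61 + j38.03 V.
Step 5 — Current: I = V / Z = -0.0003185 - j0.000205 A = 0.0003788∠-147.2° A.
Step 6 — Complex power: S = V·I* = 4.19e-05 - j0.01716 VA.
Step 7 — Real power: P = Re(S) = 4.19e-05 W.
Step 8 — Reactive power: Q = Im(S) = -0.01716 VAR.
Step 9 — Apparent power: |S| = 0.01716 VA.
Step 10 — Power factor: PF = P/|S| = 0.002442 (leading).

(a) P = 4.19e-05 W  (b) Q = -0.01716 VAR  (c) S = 0.01716 VA  (d) PF = 0.002442 (leading)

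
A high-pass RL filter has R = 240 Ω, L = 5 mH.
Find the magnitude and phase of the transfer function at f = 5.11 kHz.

Step 1 — Angular frequency: ω = 2π·5110 = 3.211e+04 rad/s.
Step 2 — Transfer function: H(jω) = jωL/(R + jωL).
Step 3 — Numerator jωL = j·160.5; denominator R + jωL = 240 + j160.5.
Step 4 — H = 0.3091 + j0.4621.
Step 5 — Magnitude: |H| = 0.556 (-5.1 dB); phase: φ = 56.2°.

|H| = 0.556 (-5.1 dB), φ = 56.2°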